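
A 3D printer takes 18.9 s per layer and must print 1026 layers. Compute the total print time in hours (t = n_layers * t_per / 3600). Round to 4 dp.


t = 1026 * 18.9 / 3600 = 5.3865 hrs


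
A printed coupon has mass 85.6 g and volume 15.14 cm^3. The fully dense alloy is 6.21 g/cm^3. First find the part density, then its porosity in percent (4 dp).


rho_part = 85.6 / 15.14 = 5.65389696 g/cm^3
Porosity = (1 - 5.65389696/6.21)*100 = 8.955 %


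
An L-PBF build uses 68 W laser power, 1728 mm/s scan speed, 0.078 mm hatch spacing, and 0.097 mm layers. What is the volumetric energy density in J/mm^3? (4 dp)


E = 68 / (1728*0.078*0.097) = 5.2011 J/mm^3


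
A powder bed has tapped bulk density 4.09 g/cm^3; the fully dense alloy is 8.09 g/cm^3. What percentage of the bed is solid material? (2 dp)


Packing = (4.09/8.09)*100 = 50.56 %


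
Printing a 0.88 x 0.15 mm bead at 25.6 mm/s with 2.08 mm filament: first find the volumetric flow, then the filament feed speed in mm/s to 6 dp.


Q = 0.88 * 0.15 * 25.6 = 3.3792 mm^3/s
A_fil = pi*(2.08/2)^2 = 3.39794661 mm^2
v_feed = 3.3792 / 3.39794661 = 0.994483 mm/s


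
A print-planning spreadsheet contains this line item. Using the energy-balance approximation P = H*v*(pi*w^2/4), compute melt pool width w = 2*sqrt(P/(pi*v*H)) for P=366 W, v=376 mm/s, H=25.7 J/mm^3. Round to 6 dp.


w = 2*sqrt(366/(pi*376*25.7)) = 0.219601 mm


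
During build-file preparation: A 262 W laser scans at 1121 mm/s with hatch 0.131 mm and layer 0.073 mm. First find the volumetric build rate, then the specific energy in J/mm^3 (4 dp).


Build rate = 1121 * 0.131 * 0.073 = 10.720123 mm^3/s
SE = 262 / 10.720123 = 24.44 J/mm^3


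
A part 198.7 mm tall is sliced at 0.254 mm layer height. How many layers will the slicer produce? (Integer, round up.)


Layers = ceil(198.7/0.254) = 783


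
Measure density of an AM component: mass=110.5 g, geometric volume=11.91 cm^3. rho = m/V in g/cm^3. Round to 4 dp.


rho = 110.5 / 11.91 = 9.2779 g/cm^3


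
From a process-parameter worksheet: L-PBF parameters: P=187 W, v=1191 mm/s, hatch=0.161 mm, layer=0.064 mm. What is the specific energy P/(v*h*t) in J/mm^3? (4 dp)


Build rate = 1191 * 0.161 * 0.064 = 12.272064 mm^3/s
SE = 187 / 12.272064 = 15.2379 J/mm^3


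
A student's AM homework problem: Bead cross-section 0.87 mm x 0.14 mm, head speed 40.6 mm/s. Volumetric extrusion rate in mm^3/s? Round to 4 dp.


Rate = 0.87 * 0.14 * 40.6 = 4.9451 mm^3/s


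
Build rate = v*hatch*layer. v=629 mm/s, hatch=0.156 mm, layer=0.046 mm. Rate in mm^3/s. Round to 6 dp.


Rate = 629 * 0.156 * 0.046 = 4.513704 mm^3/s


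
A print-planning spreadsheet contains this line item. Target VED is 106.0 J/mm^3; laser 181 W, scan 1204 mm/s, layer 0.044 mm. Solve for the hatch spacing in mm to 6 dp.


h = 181 / (106.0*1204*0.044) = 0.032232 mm


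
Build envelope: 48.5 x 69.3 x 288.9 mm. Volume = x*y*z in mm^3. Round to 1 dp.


V = 48.5 * 69.3 * 288.9 = 971007.3 mm^3


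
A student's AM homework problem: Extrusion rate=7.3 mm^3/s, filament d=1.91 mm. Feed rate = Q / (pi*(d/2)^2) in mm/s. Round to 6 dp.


A = pi*(1.91/2)^2 = 2.865211
v = 7.3 / 2.865211 = 2.547805 mm/s


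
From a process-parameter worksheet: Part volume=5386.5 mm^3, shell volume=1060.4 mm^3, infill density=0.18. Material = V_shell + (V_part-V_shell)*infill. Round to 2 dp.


V_infill = (5386.5 - 1060.4) * 0.18 = 778.7
V_total = 1060.4 + 778.7 = 1839.1 mm^3


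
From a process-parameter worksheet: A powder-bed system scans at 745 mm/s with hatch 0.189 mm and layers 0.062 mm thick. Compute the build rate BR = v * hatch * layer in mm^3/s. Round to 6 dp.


Rate = 745 * 0.189 * 0.062 = 8.72991 mm^3/s


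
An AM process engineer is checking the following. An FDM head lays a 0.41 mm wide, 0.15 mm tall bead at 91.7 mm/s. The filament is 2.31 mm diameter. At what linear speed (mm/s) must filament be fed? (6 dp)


Q = 0.41 * 0.15 * 91.7 = 5.63955 mm^3/s
A_fil = pi*(2.31/2)^2 = 4.19096314 mm^2
v_feed = 5.63955 / 4.19096314 = 1.345645 mm/s


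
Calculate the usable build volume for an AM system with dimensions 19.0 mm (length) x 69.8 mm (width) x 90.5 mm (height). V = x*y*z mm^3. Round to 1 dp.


V = 19.0 * 69.8 * 90.5 = 120021.1 mm^3


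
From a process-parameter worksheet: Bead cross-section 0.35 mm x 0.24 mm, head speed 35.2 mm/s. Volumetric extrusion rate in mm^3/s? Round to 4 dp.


Rate = 0.35 * 0.24 * 35.2 = 2.9568 mm^3/s


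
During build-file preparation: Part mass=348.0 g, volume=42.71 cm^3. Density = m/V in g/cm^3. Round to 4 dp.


rho = 348.0 / 42.71 = 8.148 g/cm^3


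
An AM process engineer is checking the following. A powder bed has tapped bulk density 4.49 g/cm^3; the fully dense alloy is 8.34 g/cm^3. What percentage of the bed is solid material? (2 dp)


Packing = (4.49/8.34)*100 = 53.84 %


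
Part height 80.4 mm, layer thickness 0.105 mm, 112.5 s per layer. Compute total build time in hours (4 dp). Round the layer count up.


Layers = ceil(80.4/0.105) = 766
t = 766 * 112.5 / 3600 = 23.9375 hrs


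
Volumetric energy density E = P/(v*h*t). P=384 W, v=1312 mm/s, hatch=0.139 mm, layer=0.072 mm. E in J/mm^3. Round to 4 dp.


E = 384 / (1312*0.139*0.072) = 29.2449 J/mm^3


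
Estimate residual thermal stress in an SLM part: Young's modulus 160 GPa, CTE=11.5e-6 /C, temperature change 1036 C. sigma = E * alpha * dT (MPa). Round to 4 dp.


sigma = 160*1000 * 11.5e-6 * 1036 = 1906.24 MPa


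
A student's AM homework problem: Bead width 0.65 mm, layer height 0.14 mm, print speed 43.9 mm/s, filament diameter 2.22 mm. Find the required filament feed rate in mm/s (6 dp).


Q = 0.65 * 0.14 * 43.9 = 3.9949 mm^3/s
A_fil = pi*(2.22/2)^2 = 3.87075631 mm^2
v_feed = 3.9949 / 3.87075631 = 1.032072 mm/s


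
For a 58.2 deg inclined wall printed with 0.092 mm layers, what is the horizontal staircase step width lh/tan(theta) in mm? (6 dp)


step = 0.092 / tan(58.2) = 0.057042 mm


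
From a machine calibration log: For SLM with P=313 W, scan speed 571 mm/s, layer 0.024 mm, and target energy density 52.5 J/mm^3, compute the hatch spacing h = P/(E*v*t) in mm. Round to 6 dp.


h = 313 / (52.5*571*0.024) = 0.435049 mm


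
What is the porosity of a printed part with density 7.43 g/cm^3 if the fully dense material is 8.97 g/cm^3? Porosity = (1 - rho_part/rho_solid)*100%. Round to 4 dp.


Porosity = (1-7.43/8.97)*100 = 17.1683 %


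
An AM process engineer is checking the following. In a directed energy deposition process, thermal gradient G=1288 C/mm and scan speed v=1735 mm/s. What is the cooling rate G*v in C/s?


CR = 1288 * 1735 = 2234680 C/s


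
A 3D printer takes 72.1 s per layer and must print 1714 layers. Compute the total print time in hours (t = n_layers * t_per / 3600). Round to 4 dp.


t = 1714 * 72.1 / 3600 = 34.3276 hrs


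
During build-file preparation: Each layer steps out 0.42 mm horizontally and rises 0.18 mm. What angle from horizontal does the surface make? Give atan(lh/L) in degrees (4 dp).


angle = atan(0.18/0.42) = 23.1986 degrees


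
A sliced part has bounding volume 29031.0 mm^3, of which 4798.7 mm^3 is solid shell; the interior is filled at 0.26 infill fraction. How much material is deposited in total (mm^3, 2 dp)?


V_infill = (29031.0 - 4798.7) * 0.26 = 6300.4
V_total = 4798.7 + 6300.4 = 11099.1 mm^3


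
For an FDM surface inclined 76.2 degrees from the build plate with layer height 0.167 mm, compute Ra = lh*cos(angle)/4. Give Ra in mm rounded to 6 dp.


Ra = 0.167 * cos(76.2) / 4 = 0.009959 mm


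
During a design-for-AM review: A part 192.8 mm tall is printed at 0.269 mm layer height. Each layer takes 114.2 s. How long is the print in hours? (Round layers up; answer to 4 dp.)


Layers = ceil(192.8/0.269) = 717
t = 717 * 114.2 / 3600 = 22.7448 hrs


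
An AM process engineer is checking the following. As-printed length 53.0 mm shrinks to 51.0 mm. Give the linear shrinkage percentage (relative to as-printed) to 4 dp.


Shrinkage = ((53.0-51.0)/53.0)*100 = 3.7736 %


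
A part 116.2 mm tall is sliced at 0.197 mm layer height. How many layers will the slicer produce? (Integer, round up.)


Layers = ceil(116.2/0.197) = 590


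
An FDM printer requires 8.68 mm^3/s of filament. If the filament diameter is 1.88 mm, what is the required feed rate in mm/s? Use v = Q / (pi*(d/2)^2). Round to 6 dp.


A = pi*(1.88/2)^2 = 2.775911
v = 8.68 / 2.775911 = 3.126901 mm/s


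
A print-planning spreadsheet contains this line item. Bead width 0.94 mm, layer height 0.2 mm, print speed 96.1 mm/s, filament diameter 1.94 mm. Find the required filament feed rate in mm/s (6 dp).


Q = 0.94 * 0.2 * 96.1 = 18.0668 mm^3/s
A_fil = pi*(1.94/2)^2 = 2.95592453 mm^2
v_feed = 18.0668 / 2.95592453 = 6.112064 mm/s


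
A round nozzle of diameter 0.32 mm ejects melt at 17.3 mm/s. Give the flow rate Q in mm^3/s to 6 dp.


A = pi*(0.32/2)^2 = 0.08042477 mm^2
Q = 0.08042477 * 17.3 = 1.391349 mm^3/s


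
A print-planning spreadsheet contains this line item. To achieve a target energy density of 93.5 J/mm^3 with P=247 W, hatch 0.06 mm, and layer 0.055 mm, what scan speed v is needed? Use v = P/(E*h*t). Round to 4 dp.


v = 247 / (93.5*0.06*0.055) = 800.5186 mm/s


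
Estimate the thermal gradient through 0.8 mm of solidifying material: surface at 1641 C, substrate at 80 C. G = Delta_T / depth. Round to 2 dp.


G = (1641-80)/0.8 = 1951.25 C/mm


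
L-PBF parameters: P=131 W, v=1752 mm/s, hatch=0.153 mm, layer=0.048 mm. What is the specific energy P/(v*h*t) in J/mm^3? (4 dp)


Build rate = 1752 * 0.153 * 0.048 = 12.866688 mm^3/s
SE = 131 / 12.866688 = 10.1813 J/mm^3


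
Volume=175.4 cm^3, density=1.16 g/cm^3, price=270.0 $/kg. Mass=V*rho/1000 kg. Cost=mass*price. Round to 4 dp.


Mass = 175.4*1.16/1000 = 0.203464 kg
Cost = 0.203464 * 270.0 = 54.9353 $


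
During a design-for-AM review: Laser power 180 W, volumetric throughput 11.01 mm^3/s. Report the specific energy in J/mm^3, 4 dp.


SE = 180 / 11.01 = 16.3488 J/mm^3


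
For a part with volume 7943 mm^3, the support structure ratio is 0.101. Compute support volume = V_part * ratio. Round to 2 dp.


V_support = 7943 * 0.101 = 802.24 mm^3


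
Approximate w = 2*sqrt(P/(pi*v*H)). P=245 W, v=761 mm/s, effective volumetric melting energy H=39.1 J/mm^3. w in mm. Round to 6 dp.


w = 2*sqrt(245/(pi*761*39.1)) = 0.10239 mm


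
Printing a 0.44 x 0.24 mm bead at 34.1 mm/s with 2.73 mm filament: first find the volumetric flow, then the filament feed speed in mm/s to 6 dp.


Q = 0.44 * 0.24 * 34.1 = 3.60096 mm^3/s
A_fil = pi*(2.73/2)^2 = 5.85349397 mm^2
v_feed = 3.60096 / 5.85349397 = 0.615181 mm/s


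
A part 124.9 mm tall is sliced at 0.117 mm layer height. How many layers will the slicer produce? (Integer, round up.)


Layers = ceil(124.9/0.117) = 1068


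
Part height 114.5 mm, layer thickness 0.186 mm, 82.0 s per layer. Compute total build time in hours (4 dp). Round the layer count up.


Layers = ceil(114.5/0.186) = 616
t = 616 * 82.0 / 3600 = 14.0311 hrs


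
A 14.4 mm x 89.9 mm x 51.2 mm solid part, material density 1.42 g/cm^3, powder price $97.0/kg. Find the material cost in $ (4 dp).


V = 14.4 * 89.9 * 51.2 = 66281.472 mm^3 = 66.281472 cm^3
Mass = 66.281472 * 1.42 / 1000 = 0.09411969 kg
Cost = 0.09411969 * 97.0 = 9.1296 $


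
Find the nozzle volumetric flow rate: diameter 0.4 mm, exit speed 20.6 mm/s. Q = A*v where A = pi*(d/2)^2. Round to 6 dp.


A = pi*(0.4/2)^2 = 0.12566371 mm^2
Q = 0.12566371 * 20.6 = 2.588672 mm^3/s


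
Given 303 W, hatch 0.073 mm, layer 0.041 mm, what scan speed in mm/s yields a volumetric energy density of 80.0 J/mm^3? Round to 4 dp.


v = 303 / (80.0*0.073*0.041) = 1265.4527 mm/s


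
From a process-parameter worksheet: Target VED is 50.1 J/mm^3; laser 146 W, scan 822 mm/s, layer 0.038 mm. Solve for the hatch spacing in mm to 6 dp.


h = 146 / (50.1*822*0.038) = 0.093295 mm


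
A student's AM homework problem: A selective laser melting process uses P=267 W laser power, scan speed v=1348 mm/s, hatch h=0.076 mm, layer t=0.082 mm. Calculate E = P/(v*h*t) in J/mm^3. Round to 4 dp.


E = 267 / (1348*0.076*0.082) = 31.7829 J/mm^3


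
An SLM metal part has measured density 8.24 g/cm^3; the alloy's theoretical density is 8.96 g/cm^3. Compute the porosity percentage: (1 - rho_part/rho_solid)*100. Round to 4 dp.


Porosity = (1-8.24/8.96)*100 = 8.0357 %


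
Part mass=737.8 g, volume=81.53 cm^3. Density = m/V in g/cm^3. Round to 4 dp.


rho = 737.8 / 81.53 = 9.0494 g/cm^3


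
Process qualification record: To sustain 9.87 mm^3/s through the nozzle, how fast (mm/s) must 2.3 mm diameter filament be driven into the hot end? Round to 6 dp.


A = pi*(2.3/2)^2 = 4.154756
v = 9.87 / 4.154756 = 2.375591 mm/s


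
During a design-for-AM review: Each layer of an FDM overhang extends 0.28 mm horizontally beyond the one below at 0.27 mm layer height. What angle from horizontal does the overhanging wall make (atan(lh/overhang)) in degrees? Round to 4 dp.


angle = atan(0.27/0.28) = 43.9584 degrees


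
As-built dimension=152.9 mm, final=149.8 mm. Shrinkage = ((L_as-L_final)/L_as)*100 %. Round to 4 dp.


Shrinkage = ((152.9-149.8)/152.9)*100 = 2.0275 %


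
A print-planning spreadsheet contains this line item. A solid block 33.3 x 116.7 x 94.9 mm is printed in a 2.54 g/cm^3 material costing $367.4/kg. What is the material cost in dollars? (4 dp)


V = 33.3 * 116.7 * 94.9 = 368791.839 mm^3 = 368.791839 cm^3
Mass = 368.791839 * 2.54 / 1000 = 0.93673127 kg
Cost = 0.93673127 * 367.4 = 344.1551 $


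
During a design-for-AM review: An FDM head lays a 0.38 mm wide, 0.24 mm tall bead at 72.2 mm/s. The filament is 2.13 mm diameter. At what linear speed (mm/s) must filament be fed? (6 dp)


Q = 0.38 * 0.24 * 72.2 = 6.58464 mm^3/s
A_fil = pi*(2.13/2)^2 = 3.56327293 mm^2
v_feed = 6.58464 / 3.56327293 = 1.847919 mm/s


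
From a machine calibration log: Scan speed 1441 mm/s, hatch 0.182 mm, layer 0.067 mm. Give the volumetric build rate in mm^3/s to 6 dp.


Rate = 1441 * 0.182 * 0.067 = 17.571554 mm^3/s


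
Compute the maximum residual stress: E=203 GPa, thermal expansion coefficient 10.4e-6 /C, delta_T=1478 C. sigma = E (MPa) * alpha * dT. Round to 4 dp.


sigma = 203*1000 * 10.4e-6 * 1478 = 3120.3536 MPa


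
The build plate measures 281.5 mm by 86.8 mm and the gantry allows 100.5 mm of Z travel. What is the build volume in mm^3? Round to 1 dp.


V = 281.5 * 86.8 * 100.5 = 2455637.1 mm^3


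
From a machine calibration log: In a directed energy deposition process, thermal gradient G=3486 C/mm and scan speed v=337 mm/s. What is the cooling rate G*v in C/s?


CR = 3486 * 337 = 1174782 C/s


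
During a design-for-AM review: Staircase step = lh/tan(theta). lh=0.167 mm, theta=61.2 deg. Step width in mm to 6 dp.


step = 0.167 / tan(61.2) = 0.091809 mm


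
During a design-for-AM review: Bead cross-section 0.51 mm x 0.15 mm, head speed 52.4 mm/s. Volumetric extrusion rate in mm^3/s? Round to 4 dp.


Rate = 0.51 * 0.15 * 52.4 = 4.0086 mm^3/s


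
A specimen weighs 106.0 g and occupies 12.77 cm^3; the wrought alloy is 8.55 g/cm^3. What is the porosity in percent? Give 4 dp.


rho_part = 106.0 / 12.77 = 8.30070478 g/cm^3
Porosity = (1 - 8.30070478/8.55)*100 = 2.9157 %


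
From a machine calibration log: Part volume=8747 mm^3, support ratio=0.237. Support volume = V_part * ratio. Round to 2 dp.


V_support = 8747 * 0.237 = 2073.04 mm^3


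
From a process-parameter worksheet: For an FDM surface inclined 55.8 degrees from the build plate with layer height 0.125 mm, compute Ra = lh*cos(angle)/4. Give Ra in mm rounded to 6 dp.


Ra = 0.125 * cos(55.8) / 4 = 0.017565 mm


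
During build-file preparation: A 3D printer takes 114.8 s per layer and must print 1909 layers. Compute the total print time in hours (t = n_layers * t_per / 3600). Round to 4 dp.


t = 1909 * 114.8 / 3600 = 60.8759 hrs


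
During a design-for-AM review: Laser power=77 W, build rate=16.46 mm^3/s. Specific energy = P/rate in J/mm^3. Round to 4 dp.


SE = 77 / 16.46 = 4.678 J/mm^3


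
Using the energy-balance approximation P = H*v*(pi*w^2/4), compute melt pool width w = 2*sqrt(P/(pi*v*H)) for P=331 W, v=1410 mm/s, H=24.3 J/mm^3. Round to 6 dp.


w = 2*sqrt(331/(pi*1410*24.3)) = 0.110906 mm


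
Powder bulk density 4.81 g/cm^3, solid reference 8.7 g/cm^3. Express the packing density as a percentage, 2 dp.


Packing = (4.81/8.7)*100 = 55.29 %


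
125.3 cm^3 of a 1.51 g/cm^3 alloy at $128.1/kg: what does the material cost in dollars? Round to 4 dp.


Mass = 125.3*1.51/1000 = 0.189203 kg
Cost = 0.189203 * 128.1 = 24.2369 $


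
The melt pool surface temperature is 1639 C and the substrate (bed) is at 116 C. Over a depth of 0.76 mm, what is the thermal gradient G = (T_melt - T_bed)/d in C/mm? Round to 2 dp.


G = (1639-116)/0.76 = 2003.95 C/mm


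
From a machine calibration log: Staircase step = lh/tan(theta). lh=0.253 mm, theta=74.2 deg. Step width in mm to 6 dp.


step = 0.253 / tan(74.2) = 0.071592 mm


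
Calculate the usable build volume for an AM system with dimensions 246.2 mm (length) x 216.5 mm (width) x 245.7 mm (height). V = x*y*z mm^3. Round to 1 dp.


V = 246.2 * 216.5 * 245.7 = 13096375.1 mm^3


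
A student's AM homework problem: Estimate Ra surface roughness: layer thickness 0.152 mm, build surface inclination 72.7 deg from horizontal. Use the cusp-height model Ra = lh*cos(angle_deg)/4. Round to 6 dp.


Ra = 0.152 * cos(72.7) / 4 = 0.0113 mm


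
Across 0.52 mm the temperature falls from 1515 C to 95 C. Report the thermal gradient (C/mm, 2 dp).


G = (1515-95)/0.52 = 2730.77 C/mm


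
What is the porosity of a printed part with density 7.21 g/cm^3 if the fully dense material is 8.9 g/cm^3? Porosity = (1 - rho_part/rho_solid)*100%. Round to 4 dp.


Porosity = (1-7.21/8.9)*100 = 18.9888 %


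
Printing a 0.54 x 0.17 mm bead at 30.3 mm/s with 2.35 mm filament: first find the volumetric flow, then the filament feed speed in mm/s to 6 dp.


Q = 0.54 * 0.17 * 30.3 = 2.78154 mm^3/s
A_fil = pi*(2.35/2)^2 = 4.33736136 mm^2
v_feed = 2.78154 / 4.33736136 = 0.641298 mm/s


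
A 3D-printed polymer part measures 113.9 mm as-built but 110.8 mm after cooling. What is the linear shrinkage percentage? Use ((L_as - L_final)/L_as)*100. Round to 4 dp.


Shrinkage = ((113.9-110.8)/113.9)*100 = 2.7217 %


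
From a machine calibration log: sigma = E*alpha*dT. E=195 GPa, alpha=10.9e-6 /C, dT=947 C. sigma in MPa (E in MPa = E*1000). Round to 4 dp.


sigma = 195*1000 * 10.9e-6 * 947 = 2012.8485 MPa


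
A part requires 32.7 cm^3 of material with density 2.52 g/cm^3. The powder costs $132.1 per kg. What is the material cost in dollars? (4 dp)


Mass = 32.7*2.52/1000 = 0.082404 kg
Cost = 0.082404 * 132.1 = 10.8856 $


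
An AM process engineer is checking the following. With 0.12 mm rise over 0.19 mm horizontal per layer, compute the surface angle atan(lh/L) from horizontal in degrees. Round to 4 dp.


angle = atan(0.12/0.19) = 32.2756 degrees


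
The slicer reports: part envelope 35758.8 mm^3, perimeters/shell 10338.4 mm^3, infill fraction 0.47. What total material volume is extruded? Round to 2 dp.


V_infill = (35758.8 - 10338.4) * 0.47 = 11947.59
V_total = 10338.4 + 11947.59 = 22285.99 mm^3


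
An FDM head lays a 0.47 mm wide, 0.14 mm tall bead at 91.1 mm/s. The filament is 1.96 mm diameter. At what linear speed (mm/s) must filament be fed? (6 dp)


Q = 0.47 * 0.14 * 91.1 = 5.99438 mm^3/s
A_fil = pi*(1.96/2)^2 = 3.01718558 mm^2
v_feed = 5.99438 / 3.01718558 = 1.986746 mm/s


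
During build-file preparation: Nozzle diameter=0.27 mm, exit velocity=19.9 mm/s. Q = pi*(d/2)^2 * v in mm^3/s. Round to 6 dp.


A = pi*(0.27/2)^2 = 0.05725553 mm^2
Q = 0.05725553 * 19.9 = 1.139385 mm^3/s


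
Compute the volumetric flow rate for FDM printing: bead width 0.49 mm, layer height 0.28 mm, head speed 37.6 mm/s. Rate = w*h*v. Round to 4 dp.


Rate = 0.49 * 0.28 * 37.6 = 5.1587 mm^3/s


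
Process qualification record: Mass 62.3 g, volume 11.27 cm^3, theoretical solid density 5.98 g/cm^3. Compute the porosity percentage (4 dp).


rho_part = 62.3 / 11.27 = 5.52795031 g/cm^3
Porosity = (1 - 5.52795031/5.98)*100 = 7.5594 %


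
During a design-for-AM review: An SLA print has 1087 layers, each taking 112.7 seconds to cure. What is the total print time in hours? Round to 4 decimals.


t = 1087 * 112.7 / 3600 = 34.0291 hrs


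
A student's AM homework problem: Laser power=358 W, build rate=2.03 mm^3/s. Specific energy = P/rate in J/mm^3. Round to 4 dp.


SE = 358 / 2.03 = 176.3547 J/mm^3


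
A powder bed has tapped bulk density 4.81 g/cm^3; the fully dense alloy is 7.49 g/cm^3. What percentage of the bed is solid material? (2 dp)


Packing = (4.81/7.49)*100 = 64.22 %


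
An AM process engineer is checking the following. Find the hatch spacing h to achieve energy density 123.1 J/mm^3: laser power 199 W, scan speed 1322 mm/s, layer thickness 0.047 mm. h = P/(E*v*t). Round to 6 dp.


h = 199 / (123.1*1322*0.047) = 0.026018 mm


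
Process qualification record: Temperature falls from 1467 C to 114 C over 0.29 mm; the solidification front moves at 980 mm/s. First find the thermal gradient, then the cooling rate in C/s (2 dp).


G = (1467-114)/0.29 = 4665.51724138 C/mm
CR = 4665.51724138 * 980 = 4572206.9 C/s


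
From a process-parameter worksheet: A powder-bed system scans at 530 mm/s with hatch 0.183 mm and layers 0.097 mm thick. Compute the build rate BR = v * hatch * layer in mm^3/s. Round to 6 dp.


Rate = 530 * 0.183 * 0.097 = 9.40803 mm^3/s


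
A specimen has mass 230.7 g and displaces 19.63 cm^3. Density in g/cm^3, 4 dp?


rho = 230.7 / 19.63 = 11.7524 g/cm^3


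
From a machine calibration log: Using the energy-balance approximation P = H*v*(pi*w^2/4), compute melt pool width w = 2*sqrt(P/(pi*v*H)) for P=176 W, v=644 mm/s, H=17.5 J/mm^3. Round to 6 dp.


w = 2*sqrt(176/(pi*644*17.5)) = 0.14101 mm


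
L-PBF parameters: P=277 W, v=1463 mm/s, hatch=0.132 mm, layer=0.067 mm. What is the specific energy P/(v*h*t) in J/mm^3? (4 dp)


Build rate = 1463 * 0.132 * 0.067 = 12.938772 mm^3/s
SE = 277 / 12.938772 = 21.4085 J/mm^3


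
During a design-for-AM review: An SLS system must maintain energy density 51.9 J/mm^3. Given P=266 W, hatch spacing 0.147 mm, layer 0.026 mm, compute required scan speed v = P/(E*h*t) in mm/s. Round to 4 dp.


v = 266 / (51.9*0.147*0.026) = 1340.984 mm/s


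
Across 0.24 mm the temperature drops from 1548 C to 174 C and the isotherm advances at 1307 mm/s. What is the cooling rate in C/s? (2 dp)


G = (1548-174)/0.24 = 5725.0 C/mm
CR = 5725.0 * 1307 = 7482575.0 C/s


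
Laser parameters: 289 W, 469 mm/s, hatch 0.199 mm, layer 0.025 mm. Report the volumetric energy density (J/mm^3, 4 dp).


E = 289 / (469*0.199*0.025) = 123.8602 J/mm^3


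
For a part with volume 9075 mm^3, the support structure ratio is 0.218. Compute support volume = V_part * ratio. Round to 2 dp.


V_support = 9075 * 0.218 = 1978.35 mm^3


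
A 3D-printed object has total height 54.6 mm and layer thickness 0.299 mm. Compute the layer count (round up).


Layers = ceil(54.6/0.299) = 183


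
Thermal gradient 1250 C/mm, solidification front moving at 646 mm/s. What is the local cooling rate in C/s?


CR = 1250 * 646 = 807500 C/s


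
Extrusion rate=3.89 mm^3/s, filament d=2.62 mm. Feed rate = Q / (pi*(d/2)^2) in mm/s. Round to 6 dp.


A = pi*(2.62/2)^2 = 5.391287
v = 3.89 / 5.391287 = 0.721535 mm/s


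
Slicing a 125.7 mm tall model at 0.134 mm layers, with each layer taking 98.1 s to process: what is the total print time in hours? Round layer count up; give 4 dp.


Layers = ceil(125.7/0.134) = 939
t = 939 * 98.1 / 3600 = 25.5878 hrs


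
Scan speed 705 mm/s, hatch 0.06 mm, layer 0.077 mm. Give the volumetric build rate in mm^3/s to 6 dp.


Rate = 705 * 0.06 * 0.077 = 3.2571 mm^3/s


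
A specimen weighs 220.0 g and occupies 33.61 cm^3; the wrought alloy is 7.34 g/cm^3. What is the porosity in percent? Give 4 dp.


rho_part = 220.0 / 33.61 = 6.54567093 g/cm^3
Porosity = (1 - 6.54567093/7.34)*100 = 10.8219 %


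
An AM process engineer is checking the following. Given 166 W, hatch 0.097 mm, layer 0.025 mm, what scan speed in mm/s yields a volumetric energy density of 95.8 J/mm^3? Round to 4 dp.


v = 166 / (95.8*0.097*0.025) = 714.5471 mm/s


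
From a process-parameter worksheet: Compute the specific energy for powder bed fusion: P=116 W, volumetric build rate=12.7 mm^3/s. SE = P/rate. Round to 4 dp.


SE = 116 / 12.7 = 9.1339 J/mm^3


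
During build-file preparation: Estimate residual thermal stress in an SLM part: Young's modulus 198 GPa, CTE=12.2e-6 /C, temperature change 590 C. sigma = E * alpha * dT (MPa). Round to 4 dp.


sigma = 198*1000 * 12.2e-6 * 590 = 1425.204 MPa


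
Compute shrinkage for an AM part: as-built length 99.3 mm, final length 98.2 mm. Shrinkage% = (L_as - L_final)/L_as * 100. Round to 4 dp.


Shrinkage = ((99.3-98.2)/99.3)*100 = 1.1078 %


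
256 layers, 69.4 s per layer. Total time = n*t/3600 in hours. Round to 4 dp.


t = 256 * 69.4 / 3600 = 4.9351 hrs


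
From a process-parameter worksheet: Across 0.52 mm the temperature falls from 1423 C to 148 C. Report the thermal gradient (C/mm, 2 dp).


G = (1423-148)/0.52 = 2451.92 C/mm


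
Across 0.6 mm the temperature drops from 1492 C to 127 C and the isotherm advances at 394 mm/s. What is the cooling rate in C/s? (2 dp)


G = (1492-127)/0.6 = 2275.0 C/mm
CR = 2275.0 * 394 = 896350.0 C/s


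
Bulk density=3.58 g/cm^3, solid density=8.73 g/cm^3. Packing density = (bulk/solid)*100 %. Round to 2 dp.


Packing = (3.58/8.73)*100 = 41.01 %


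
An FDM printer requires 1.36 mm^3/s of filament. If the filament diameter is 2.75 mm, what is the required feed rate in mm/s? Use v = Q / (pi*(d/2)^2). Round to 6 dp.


A = pi*(2.75/2)^2 = 5.939574
v = 1.36 / 5.939574 = 0.228973 mm/s


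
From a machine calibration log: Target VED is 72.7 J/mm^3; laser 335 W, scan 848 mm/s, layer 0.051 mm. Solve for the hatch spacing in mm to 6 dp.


h = 335 / (72.7*848*0.051) = 0.106548 mm


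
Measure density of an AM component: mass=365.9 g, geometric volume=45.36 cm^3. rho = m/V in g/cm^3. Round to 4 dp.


rho = 365.9 / 45.36 = 8.0666 g/cm^3


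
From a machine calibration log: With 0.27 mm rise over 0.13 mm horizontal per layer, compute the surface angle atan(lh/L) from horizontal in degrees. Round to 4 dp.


angle = atan(0.27/0.13) = 64.29 degrees


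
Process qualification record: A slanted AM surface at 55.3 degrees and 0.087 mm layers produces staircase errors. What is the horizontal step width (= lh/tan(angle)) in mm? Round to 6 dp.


step = 0.087 / tan(55.3) = 0.060242 mm


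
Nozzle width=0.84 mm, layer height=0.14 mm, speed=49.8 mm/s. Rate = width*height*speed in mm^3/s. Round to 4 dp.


Rate = 0.84 * 0.14 * 49.8 = 5.8565 mm^3/s


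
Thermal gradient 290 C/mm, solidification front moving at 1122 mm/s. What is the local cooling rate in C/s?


CR = 290 * 1122 = 325380 C/s


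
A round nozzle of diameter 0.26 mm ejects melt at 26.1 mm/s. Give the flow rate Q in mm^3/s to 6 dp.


A = pi*(0.26/2)^2 = 0.05309292 mm^2
Q = 0.05309292 * 26.1 = 1.385725 mm^3/s


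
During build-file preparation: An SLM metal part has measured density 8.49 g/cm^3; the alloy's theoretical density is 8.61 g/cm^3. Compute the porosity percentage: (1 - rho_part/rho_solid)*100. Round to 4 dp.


Porosity = (1-8.49/8.61)*100 = 1.3937 %


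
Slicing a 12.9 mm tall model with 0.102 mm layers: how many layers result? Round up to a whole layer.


Layers = ceil(12.9/0.102) = 127


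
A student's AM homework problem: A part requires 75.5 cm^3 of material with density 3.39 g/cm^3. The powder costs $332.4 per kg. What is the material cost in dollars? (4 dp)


Mass = 75.5*3.39/1000 = 0.255945 kg
Cost = 0.255945 * 332.4 = 85.0761 $


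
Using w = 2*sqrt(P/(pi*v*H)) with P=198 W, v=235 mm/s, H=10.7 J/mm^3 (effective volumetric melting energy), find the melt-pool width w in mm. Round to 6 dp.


w = 2*sqrt(198/(pi*235*10.7)) = 0.316637 mm


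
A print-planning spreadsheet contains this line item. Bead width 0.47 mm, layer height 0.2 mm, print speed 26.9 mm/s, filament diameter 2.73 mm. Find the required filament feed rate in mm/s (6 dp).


Q = 0.47 * 0.2 * 26.9 = 2.5286 mm^3/s
A_fil = pi*(2.73/2)^2 = 5.85349397 mm^2
v_feed = 2.5286 / 5.85349397 = 0.431981 mm/s


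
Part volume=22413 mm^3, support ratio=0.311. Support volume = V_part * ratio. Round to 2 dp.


V_support = 22413 * 0.311 = 6970.44 mm^3


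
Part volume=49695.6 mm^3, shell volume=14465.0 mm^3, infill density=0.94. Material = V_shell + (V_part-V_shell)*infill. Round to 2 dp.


V_infill = (49695.6 - 14465.0) * 0.94 = 33116.76
V_total = 14465.0 + 33116.76 = 47581.76 mm^3


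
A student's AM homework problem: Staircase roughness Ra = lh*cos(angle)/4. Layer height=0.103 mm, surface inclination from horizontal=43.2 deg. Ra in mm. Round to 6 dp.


Ra = 0.103 * cos(43.2) / 4 = 0.018771 mm


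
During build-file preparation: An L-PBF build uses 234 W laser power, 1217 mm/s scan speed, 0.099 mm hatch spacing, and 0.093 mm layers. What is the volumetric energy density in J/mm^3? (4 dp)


E = 234 / (1217*0.099*0.093) = 20.8837 J/mm^3


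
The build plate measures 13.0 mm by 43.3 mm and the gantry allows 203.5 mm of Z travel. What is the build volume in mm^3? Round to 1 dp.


V = 13.0 * 43.3 * 203.5 = 114550.2 mm^3


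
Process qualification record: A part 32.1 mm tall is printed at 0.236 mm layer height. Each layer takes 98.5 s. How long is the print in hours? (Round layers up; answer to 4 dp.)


Layers = ceil(32.1/0.236) = 137
t = 137 * 98.5 / 3600 = 3.7485 hrs


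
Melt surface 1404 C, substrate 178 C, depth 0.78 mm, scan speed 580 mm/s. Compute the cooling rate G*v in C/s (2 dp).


G = (1404-178)/0.78 = 1571.79487179 C/mm
CR = 1571.79487179 * 580 = 911641.03 C/s


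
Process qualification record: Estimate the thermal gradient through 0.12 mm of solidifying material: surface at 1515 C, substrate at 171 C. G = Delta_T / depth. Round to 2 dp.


G = (1515-171)/0.12 = 11200.0 C/mm


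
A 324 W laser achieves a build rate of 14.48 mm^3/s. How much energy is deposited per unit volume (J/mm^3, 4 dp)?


SE = 324 / 14.48 = 22.3757 J/mm^3


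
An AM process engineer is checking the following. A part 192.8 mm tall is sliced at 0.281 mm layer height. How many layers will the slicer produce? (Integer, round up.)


Layers = ceil(192.8/0.281) = 687


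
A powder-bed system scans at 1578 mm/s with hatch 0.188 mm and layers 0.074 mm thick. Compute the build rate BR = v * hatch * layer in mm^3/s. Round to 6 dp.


Rate = 1578 * 0.188 * 0.074 = 21.953136 mm^3/s


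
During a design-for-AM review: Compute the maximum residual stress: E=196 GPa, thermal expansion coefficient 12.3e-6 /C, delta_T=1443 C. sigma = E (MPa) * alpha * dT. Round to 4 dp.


sigma = 196*1000 * 12.3e-6 * 1443 = 3478.7844 MPa


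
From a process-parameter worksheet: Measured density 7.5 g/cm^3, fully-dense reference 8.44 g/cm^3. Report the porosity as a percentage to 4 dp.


Porosity = (1-7.5/8.44)*100 = 11.1374 %


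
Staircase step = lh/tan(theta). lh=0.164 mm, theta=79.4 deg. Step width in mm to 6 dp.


step = 0.164 / tan(79.4) = 0.030692 mm


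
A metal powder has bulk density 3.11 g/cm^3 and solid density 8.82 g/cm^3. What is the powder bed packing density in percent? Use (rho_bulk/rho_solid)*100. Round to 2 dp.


Packing = (3.11/8.82)*100 = 35.26 %


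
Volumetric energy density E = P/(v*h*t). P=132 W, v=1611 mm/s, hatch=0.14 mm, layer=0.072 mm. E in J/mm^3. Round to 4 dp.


E = 132 / (1611*0.14*0.072) = 8.1286 J/mm^3


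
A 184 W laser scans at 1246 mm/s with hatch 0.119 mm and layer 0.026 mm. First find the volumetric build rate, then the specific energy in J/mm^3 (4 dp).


Build rate = 1246 * 0.119 * 0.026 = 3.855124 mm^3/s
SE = 184 / 3.855124 = 47.7287 J/mm^3


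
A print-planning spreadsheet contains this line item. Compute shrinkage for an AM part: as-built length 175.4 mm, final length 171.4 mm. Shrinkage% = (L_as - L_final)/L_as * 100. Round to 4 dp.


Shrinkage = ((175.4-171.4)/175.4)*100 = 2.2805 %


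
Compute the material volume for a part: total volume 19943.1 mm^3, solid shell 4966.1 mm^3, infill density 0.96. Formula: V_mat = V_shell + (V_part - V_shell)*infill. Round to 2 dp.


V_infill = (19943.1 - 4966.1) * 0.96 = 14377.92
V_total = 4966.1 + 14377.92 = 19344.02 mm^3


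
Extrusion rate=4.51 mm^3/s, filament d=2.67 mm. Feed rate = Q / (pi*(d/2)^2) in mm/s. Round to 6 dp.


A = pi*(2.67/2)^2 = 5.599025
v = 4.51 / 5.599025 = 0.805497 mm/s


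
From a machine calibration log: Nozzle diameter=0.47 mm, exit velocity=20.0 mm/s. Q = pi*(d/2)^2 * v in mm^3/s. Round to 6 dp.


A = pi*(0.47/2)^2 = 0.17349445 mm^2
Q = 0.17349445 * 20.0 = 3.469889 mm^3/s


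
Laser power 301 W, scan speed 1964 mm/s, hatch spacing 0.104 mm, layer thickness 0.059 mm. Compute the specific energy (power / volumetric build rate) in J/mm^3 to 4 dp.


Build rate = 1964 * 0.104 * 0.059 = 12.051104 mm^3/s
SE = 301 / 12.051104 = 24.977 J/mm^3


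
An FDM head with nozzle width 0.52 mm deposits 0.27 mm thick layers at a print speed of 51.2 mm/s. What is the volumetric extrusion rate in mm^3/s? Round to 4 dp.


Rate = 0.52 * 0.27 * 51.2 = 7.1885 mm^3/s


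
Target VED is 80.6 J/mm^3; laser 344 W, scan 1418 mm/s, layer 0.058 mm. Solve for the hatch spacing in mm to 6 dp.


h = 344 / (80.6*1418*0.058) = 0.051894 mm


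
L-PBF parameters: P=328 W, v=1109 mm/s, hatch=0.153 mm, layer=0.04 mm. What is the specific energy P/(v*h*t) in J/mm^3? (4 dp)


Build rate = 1109 * 0.153 * 0.04 = 6.78708 mm^3/s
SE = 328 / 6.78708 = 48.3271 J/mm^3


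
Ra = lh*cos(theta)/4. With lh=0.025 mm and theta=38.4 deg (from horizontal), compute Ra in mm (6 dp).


Ra = 0.025 * cos(38.4) / 4 = 0.004898 mm


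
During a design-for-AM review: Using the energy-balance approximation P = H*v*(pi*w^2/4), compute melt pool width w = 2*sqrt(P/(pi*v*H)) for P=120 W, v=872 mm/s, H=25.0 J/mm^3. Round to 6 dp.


w = 2*sqrt(120/(pi*872*25.0)) = 0.083718 mm


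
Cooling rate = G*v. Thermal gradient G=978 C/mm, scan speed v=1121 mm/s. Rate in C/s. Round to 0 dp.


CR = 978 * 1121 = 1096338 C/s


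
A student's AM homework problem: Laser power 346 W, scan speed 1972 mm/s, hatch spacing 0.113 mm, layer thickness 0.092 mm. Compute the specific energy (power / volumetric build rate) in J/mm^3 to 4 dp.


Build rate = 1972 * 0.113 * 0.092 = 20.500912 mm^3/s
SE = 346 / 20.500912 = 16.8773 J/mm^3


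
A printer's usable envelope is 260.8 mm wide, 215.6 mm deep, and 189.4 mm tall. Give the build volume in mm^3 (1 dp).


V = 260.8 * 215.6 * 189.4 = 10649674.1 mm^3


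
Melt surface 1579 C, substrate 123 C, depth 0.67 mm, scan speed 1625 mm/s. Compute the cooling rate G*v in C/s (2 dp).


G = (1579-123)/0.67 = 2173.13432836 C/mm
CR = 2173.13432836 * 1625 = 3531343.28 C/s


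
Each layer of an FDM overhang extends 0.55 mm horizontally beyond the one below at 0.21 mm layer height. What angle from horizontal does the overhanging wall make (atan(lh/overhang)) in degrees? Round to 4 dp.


angle = atan(0.21/0.55) = 20.8978 degrees


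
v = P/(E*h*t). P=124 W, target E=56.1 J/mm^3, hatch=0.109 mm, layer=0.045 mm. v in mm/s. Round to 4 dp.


v = 124 / (56.1*0.109*0.045) = 450.6297 mm/s


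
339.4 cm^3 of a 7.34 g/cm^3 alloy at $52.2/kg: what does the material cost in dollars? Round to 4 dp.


Mass = 339.4*7.34/1000 = 2.491196 kg
Cost = 2.491196 * 52.2 = 130.0404 $


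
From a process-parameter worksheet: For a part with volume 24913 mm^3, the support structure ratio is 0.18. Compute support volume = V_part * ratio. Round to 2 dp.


V_support = 24913 * 0.18 = 4484.34 mm^3


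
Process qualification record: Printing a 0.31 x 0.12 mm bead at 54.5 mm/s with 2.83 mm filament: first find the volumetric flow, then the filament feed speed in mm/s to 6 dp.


Q = 0.31 * 0.12 * 54.5 = 2.0274 mm^3/s
A_fil = pi*(2.83/2)^2 = 6.29017535 mm^2
v_feed = 2.0274 / 6.29017535 = 0.322312 mm/s


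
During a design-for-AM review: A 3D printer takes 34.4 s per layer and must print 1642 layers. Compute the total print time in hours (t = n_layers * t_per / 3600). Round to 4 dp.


t = 1642 * 34.4 / 3600 = 15.6902 hrs


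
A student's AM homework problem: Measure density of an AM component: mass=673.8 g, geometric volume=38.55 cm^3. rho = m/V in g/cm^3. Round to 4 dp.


rho = 673.8 / 38.55 = 17.4786 g/cm^3


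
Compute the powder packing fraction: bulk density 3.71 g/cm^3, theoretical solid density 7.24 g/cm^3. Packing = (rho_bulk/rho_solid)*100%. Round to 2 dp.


Packing = (3.71/7.24)*100 = 51.24 %


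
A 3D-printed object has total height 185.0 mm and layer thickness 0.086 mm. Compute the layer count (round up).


Layers = ceil(185.0/0.086) = 2152


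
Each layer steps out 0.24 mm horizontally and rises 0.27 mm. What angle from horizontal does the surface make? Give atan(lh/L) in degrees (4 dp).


angle = atan(0.27/0.24) = 48.3665 degrees


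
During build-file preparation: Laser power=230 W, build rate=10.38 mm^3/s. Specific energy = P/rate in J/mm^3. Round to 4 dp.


SE = 230 / 10.38 = 22.158 J/mm^3


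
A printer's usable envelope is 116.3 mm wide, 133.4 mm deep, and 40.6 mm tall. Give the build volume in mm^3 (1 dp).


V = 116.3 * 133.4 * 40.6 = 629885.5 mm^3


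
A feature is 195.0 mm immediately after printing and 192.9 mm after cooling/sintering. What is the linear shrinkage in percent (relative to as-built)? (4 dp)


Shrinkage = ((195.0-192.9)/195.0)*100 = 1.0769 %


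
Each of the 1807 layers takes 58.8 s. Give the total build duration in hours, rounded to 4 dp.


t = 1807 * 58.8 / 3600 = 29.5143 hrs


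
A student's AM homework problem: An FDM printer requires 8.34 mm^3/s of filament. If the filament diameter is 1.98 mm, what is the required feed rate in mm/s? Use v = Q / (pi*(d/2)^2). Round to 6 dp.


A = pi*(1.98/2)^2 = 3.079075
v = 8.34 / 3.079075 = 2.708606 mm/s


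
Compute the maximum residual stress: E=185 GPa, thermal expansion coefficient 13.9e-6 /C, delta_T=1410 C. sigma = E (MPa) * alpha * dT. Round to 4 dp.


sigma = 185*1000 * 13.9e-6 * 1410 = 3625.815 MPa


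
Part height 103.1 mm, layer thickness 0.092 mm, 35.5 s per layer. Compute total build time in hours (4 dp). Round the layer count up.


Layers = ceil(103.1/0.092) = 1121
t = 1121 * 35.5 / 3600 = 11.0543 hrs


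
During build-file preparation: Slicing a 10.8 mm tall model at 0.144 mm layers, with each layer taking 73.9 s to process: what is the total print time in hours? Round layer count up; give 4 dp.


Layers = ceil(10.8/0.144) = 75
t = 75 * 73.9 / 3600 = 1.5396 hrs


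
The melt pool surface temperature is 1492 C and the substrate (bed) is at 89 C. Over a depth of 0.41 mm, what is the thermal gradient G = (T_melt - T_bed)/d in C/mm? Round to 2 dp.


G = (1492-89)/0.41 = 3421.95 C/mm


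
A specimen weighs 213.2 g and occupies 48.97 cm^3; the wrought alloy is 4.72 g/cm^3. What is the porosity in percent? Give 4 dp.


rho_part = 213.2 / 48.97 = 4.35368593 g/cm^3
Porosity = (1 - 4.35368593/4.72)*100 = 7.7609 %
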